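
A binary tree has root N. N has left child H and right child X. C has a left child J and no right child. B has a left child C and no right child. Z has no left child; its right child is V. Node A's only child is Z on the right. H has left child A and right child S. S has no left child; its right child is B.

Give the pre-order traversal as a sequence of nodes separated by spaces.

Pre-order visits the node, then its left subtree, then its right subtree.
Visit N.
At N: go left to H.
  Visit H.
  At H: go left to A.
    Visit A.
    At A: no left child.
    At A: go right to Z.
      Visit Z.
      At Z: no left child.
      At Z: go right to V.
        V is a leaf — visit V.
  At H: go right to S.
    Visit S.
    At S: no left child.
    At S: go right to B.
      Visit B.
      At B: go left to C.
        Visit C.
        At C: go left to J.
          J is a leaf — visit J.
        At C: no right child.
      At B: no right child.
At N: go right to X.
  X is a leaf — visit X.

N H A Z V S B C J X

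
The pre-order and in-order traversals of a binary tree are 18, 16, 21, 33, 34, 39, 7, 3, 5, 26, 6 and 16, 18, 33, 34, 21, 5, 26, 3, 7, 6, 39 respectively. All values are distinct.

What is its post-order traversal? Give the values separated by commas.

16, 34, 33, 26, 5, 3, 6, 7, 39, 21, 18

The first element of pre-order is the root; it splits in-order into left and right subtrees.
Root 18: left subtree has 1 node {16}, right has 9 {33, 34, 21, 5, 26, 3, 7, 6, 39}.
  Root 21: left subtree has 2 nodes {33, 34}, right has 6 {5, 26, 3, 7, 6, 39}.
    Root 33: left subtree has 0 nodes { }, right has 1 {34}.
    Root 39: left subtree has 5 nodes {5, 26, 3, 7, 6}, right has 0 { }.
      Root 7: left subtree has 3 nodes {5, 26, 3}, right has 1 {6}.
        Root 3: left subtree has 2 nodes {5, 26}, right has 0 { }.
          Root 5: left subtree has 0 nodes { }, right has 1 {26}.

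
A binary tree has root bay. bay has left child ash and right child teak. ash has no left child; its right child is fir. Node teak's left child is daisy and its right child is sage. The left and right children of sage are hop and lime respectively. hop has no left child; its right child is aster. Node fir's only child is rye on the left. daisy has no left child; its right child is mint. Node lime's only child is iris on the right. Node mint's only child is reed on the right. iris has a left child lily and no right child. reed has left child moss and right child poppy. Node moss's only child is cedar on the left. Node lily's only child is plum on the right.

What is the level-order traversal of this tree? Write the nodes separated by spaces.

bay ash teak fir daisy sage rye mint hop lime reed aster iris moss poppy lily cedar plum

Level-order visits nodes level by level from the root, left to right within each level.
Level 0: bay
Level 1: ash, teak
Level 2: fir, daisy, sage
Level 3: rye, mint, hop, lime
Level 4: reed, aster, iris
Level 5: moss, poppy, lily
Level 6: cedar, plum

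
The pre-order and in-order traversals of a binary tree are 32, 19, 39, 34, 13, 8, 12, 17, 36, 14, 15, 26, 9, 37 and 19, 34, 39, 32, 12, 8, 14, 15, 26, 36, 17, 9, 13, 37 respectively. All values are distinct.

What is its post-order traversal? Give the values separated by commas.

The first element of pre-order is the root; it splits in-order into left and right subtrees.
Root 32: left subtree has 3 nodes {19, 34, 39}, right has 10 {12, 8, 14, 15, 26, 36, 17, 9, 13, 37}.
  Root 19: left subtree has 0 nodes { }, right has 2 {34, 39}.
    Root 39: left subtree has 1 node {34}, right has 0 { }.
  Root 13: left subtree has 8 nodes {12, 8, 14, 15, 26, 36, 17, 9}, right has 1 {37}.
    Root 8: left subtree has 1 node {12}, right has 6 {14, 15, 26, 36, 17, 9}.
      Root 17: left subtree has 4 nodes {14, 15, 26, 36}, right has 1 {9}.
        Root 36: left subtree has 3 nodes {14, 15, 26}, right has 0 { }.
          Root 14: left subtree has 0 nodes { }, right has 2 {15, 26}.
            Root 15: left subtree has 0 nodes { }, right has 1 {26}.

34, 39, 19, 12, 26, 15, 14, 36, 9, 17, 8, 37, 13, 32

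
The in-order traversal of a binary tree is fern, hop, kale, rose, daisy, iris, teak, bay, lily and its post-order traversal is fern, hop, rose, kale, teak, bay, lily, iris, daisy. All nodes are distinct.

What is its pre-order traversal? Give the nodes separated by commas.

daisy, kale, hop, fern, rose, iris, lily, bay, teak

The last element of post-order is the root; it splits in-order into left and right subtrees.
Root daisy: left subtree has 4 nodes {fern, hop, kale, rose}, right has 4 {iris, teak, bay, lily}.
  Root kale: left subtree has 2 nodes {fern, hop}, right has 1 {rose}.
    Root hop: left subtree has 1 node {fern}, right has 0 { }.
  Root iris: left subtree has 0 nodes { }, right has 3 {teak, bay, lily}.
    Root lily: left subtree has 2 nodes {teak, bay}, right has 0 { }.
      Root bay: left subtree has 1 node {teak}, right has 0 { }.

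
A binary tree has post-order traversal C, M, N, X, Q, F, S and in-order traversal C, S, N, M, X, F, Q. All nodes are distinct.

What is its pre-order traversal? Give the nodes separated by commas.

S, C, F, X, N, M, Q

The last element of post-order is the root; it splits in-order into left and right subtrees.
Root S: left subtree has 1 node {C}, right has 5 {N, M, X, F, Q}.
  Root F: left subtree has 3 nodes {N, M, X}, right has 1 {Q}.
    Root X: left subtree has 2 nodes {N, M}, right has 0 { }.
      Root N: left subtree has 0 nodes { }, right has 1 {M}.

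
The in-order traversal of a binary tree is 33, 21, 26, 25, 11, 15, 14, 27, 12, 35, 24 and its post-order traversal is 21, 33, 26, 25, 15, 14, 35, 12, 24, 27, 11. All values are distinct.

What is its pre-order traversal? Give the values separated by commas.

11, 25, 26, 33, 21, 27, 14, 15, 24, 12, 35

The last element of post-order is the root; it splits in-order into left and right subtrees.
Root 11: left subtree has 4 nodes {33, 21, 26, 25}, right has 6 {15, 14, 27, 12, 35, 24}.
  Root 25: left subtree has 3 nodes {33, 21, 26}, right has 0 { }.
    Root 26: left subtree has 2 nodes {33, 21}, right has 0 { }.
      Root 33: left subtree has 0 nodes { }, right has 1 {21}.
  Root 27: left subtree has 2 nodes {15, 14}, right has 3 {12, 35, 24}.
    Root 14: left subtree has 1 node {15}, right has 0 { }.
    Root 24: left subtree has 2 nodes {12, 35}, right has 0 { }.
      Root 12: left subtree has 0 nodes { }, right has 1 {35}.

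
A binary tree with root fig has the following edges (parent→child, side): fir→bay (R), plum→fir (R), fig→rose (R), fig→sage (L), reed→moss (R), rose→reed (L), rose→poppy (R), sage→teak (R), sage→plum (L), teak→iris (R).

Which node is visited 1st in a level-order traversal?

fig

Level-order visits nodes level by level from the root, left to right within each level.
Level 0: fig
Level 1: sage, rose
Level 2: plum, teak, reed, poppy
Level 3: fir, iris, moss
Level 4: bay
Full level-order sequence: fig, sage, rose, plum, teak, reed, poppy, fir, iris, moss, bay.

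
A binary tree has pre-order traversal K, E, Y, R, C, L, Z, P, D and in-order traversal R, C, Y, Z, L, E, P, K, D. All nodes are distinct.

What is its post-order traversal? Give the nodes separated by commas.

C, R, Z, L, Y, P, E, D, K

The first element of pre-order is the root; it splits in-order into left and right subtrees.
Root K: left subtree has 7 nodes {R, C, Y, Z, L, E, P}, right has 1 {D}.
  Root E: left subtree has 5 nodes {R, C, Y, Z, L}, right has 1 {P}.
    Root Y: left subtree has 2 nodes {R, C}, right has 2 {Z, L}.
      Root R: left subtree has 0 nodes { }, right has 1 {C}.
      Root L: left subtree has 1 node {Z}, right has 0 { }.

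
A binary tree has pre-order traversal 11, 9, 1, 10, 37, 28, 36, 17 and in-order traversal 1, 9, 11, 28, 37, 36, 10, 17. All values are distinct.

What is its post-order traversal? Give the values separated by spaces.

1 9 28 36 37 17 10 11

The first element of pre-order is the root; it splits in-order into left and right subtrees.
Root 11: left subtree has 2 nodes {1, 9}, right has 5 {28, 37, 36, 10, 17}.
  Root 9: left subtree has 1 node {1}, right has 0 { }.
  Root 10: left subtree has 3 nodes {28, 37, 36}, right has 1 {17}.
    Root 37: left subtree has 1 node {28}, right has 1 {36}.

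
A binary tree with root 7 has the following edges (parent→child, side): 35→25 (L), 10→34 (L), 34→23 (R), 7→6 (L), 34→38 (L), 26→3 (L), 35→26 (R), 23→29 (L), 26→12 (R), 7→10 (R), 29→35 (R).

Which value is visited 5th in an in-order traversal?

In-order visits the left subtree, then the node, then the right subtree.
At 7: go left to 6.
  6 is a leaf — visit 6.
Visit 7.
At 7: go right to 10.
  At 10: go left to 34.
    At 34: go left to 38.
      38 is a leaf — visit 38.
    Visit 34.
    At 34: go right to 23.
      At 23: go left to 29.
        At 29: no left child.
        Visit 29.
        At 29: go right to 35.
          At 35: go left to 25.
            25 is a leaf — visit 25.
          Visit 35.
          At 35: go right to 26.
            At 26: go left to 3.
              3 is a leaf — visit 3.
            Visit 26.
            At 26: go right to 12.
              12 is a leaf — visit 12.
      Visit 23.
      At 23: no right child.
  Visit 10.
  At 10: no right child.
Full in-order sequence: 6, 7, 38, 34, 29, 25, 35, 3, 26, 12, 23, 10.

29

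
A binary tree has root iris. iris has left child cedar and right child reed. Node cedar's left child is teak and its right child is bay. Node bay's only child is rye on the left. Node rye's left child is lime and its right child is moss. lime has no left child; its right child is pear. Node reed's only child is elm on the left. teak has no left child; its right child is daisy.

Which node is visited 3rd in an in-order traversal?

cedar

In-order visits the left subtree, then the node, then the right subtree.
At iris: go left to cedar.
  At cedar: go left to teak.
    At teak: no left child.
    Visit teak.
    At teak: go right to daisy.
      daisy is a leaf — visit daisy.
  Visit cedar.
  At cedar: go right to bay.
    At bay: go left to rye.
      At rye: go left to lime.
        At lime: no left child.
        Visit lime.
        At lime: go right to pear.
          pear is a leaf — visit pear.
      Visit rye.
      At rye: go right to moss.
        moss is a leaf — visit moss.
    Visit bay.
    At bay: no right child.
Visit iris.
At iris: go right to reed.
  At reed: go left to elm.
    elm is a leaf — visit elm.
  Visit reed.
  At reed: no right child.
Full in-order sequence: teak, daisy, cedar, lime, pear, rye, moss, bay, iris, elm, reed.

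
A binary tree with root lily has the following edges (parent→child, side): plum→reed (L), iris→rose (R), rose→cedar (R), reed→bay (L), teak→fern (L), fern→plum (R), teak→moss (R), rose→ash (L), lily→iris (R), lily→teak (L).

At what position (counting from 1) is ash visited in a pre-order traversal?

Pre-order visits the node, then its left subtree, then its right subtree.
Visit lily.
At lily: go left to teak.
  Visit teak.
  At teak: go left to fern.
    Visit fern.
    At fern: no left child.
    At fern: go right to plum.
      Visit plum.
      At plum: go left to reed.
        Visit reed.
        At reed: go left to bay.
          bay is a leaf — visit bay.
        At reed: no right child.
      At plum: no right child.
  At teak: go right to moss.
    moss is a leaf — visit moss.
At lily: go right to iris.
  Visit iris.
  At iris: no left child.
  At iris: go right to rose.
    Visit rose.
    At rose: go left to ash.
      ash is a leaf — visit ash.
    At rose: go right to cedar.
      cedar is a leaf — visit cedar.
Full pre-order sequence: lily, teak, fern, plum, reed, bay, moss, iris, rose, ash, cedar.

10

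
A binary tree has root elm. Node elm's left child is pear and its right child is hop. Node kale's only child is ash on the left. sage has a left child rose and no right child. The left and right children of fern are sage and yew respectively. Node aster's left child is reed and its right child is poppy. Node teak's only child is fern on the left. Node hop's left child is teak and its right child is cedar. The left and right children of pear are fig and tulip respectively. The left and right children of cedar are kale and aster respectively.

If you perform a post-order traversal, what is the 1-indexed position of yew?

Post-order visits the left subtree, then the right subtree, then the node.
At elm: go left to pear.
  At pear: go left to fig.
    fig is a leaf — visit fig.
  At pear: go right to tulip.
    tulip is a leaf — visit tulip.
  Visit pear.
At elm: go right to hop.
  At hop: go left to teak.
    At teak: go left to fern.
      At fern: go left to sage.
        At sage: go left to rose.
          rose is a leaf — visit rose.
        At sage: no right child.
        Visit sage.
      At fern: go right to yew.
        yew is a leaf — visit yew.
      Visit fern.
    At teak: no right child.
    Visit teak.
  At hop: go right to cedar.
    At cedar: go left to kale.
      At kale: go left to ash.
        ash is a leaf — visit ash.
      At kale: no right child.
      Visit kale.
    At cedar: go right to aster.
      At aster: go left to reed.
        reed is a leaf — visit reed.
      At aster: go right to poppy.
        poppy is a leaf — visit poppy.
      Visit aster.
    Visit cedar.
  Visit hop.
Visit elm.
Full post-order sequence: fig, tulip, pear, rose, sage, yew, fern, teak, ash, kale, reed, poppy, aster, cedar, hop, elm.

6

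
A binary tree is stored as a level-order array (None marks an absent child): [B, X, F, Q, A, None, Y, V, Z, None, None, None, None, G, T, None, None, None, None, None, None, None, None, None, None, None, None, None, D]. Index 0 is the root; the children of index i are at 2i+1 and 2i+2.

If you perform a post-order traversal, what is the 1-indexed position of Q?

Post-order visits the left subtree, then the right subtree, then the node.
At B: go left to X.
  At X: go left to Q.
    At Q: go left to V.
      V is a leaf — visit V.
    At Q: go right to Z.
      Z is a leaf — visit Z.
    Visit Q.
  At X: go right to A.
    A is a leaf — visit A.
  Visit X.
At B: go right to F.
  At F: no left child.
  At F: go right to Y.
    At Y: go left to G.
      At G: no left child.
      At G: go right to D.
        D is a leaf — visit D.
      Visit G.
    At Y: go right to T.
      T is a leaf — visit T.
    Visit Y.
  Visit F.
Visit B.
Full post-order sequence: V, Z, Q, A, X, D, G, T, Y, F, B.

3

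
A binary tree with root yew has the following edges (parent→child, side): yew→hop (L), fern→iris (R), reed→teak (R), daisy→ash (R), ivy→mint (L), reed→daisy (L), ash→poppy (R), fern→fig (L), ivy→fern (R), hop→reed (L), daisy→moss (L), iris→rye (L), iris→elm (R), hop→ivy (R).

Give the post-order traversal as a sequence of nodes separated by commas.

Post-order visits the left subtree, then the right subtree, then the node.
At yew: go left to hop.
  At hop: go left to reed.
    At reed: go left to daisy.
      At daisy: go left to moss.
        moss is a leaf — visit moss.
      At daisy: go right to ash.
        At ash: no left child.
        At ash: go right to poppy.
          poppy is a leaf — visit poppy.
        Visit ash.
      Visit daisy.
    At reed: go right to teak.
      teak is a leaf — visit teak.
    Visit reed.
  At hop: go right to ivy.
    At ivy: go left to mint.
      mint is a leaf — visit mint.
    At ivy: go right to fern.
      At fern: go left to fig.
        fig is a leaf — visit fig.
      At fern: go right to iris.
        At iris: go left to rye.
          rye is a leaf — visit rye.
        At iris: go right to elm.
          elm is a leaf — visit elm.
        Visit iris.
      Visit fern.
    Visit ivy.
  Visit hop.
At yew: no right child.
Visit yew.

moss, poppy, ash, daisy, teak, reed, mint, fig, rye, elm, iris, fern, ivy, hop, yew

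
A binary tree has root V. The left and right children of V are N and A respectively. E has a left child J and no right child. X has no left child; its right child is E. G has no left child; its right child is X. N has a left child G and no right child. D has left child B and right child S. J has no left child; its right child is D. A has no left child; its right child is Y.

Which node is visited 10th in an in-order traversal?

A

In-order visits the left subtree, then the node, then the right subtree.
At V: go left to N.
  At N: go left to G.
    At G: no left child.
    Visit G.
    At G: go right to X.
      At X: no left child.
      Visit X.
      At X: go right to E.
        At E: go left to J.
          At J: no left child.
          Visit J.
          At J: go right to D.
            At D: go left to B.
              B is a leaf — visit B.
            Visit D.
            At D: go right to S.
              S is a leaf — visit S.
        Visit E.
        At E: no right child.
  Visit N.
  At N: no right child.
Visit V.
At V: go right to A.
  At A: no left child.
  Visit A.
  At A: go right to Y.
    Y is a leaf — visit Y.
Full in-order sequence: G, X, J, B, D, S, E, N, V, A, Y.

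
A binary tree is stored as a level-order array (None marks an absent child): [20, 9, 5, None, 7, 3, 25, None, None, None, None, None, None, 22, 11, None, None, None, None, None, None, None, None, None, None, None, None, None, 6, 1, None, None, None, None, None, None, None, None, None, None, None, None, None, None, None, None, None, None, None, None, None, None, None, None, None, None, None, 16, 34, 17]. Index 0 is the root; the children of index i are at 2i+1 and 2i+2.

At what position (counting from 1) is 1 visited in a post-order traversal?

Post-order visits the left subtree, then the right subtree, then the node.
At 20: go left to 9.
  At 9: no left child.
  At 9: go right to 7.
    7 is a leaf — visit 7.
  Visit 9.
At 20: go right to 5.
  At 5: go left to 3.
    3 is a leaf — visit 3.
  At 5: go right to 25.
    At 25: go left to 22.
      At 22: no left child.
      At 22: go right to 6.
        At 6: go left to 16.
          16 is a leaf — visit 16.
        At 6: go right to 34.
          34 is a leaf — visit 34.
        Visit 6.
      Visit 22.
    At 25: go right to 11.
      At 11: go left to 1.
        At 1: go left to 17.
          17 is a leaf — visit 17.
        At 1: no right child.
        Visit 1.
      At 11: no right child.
      Visit 11.
    Visit 25.
  Visit 5.
Visit 20.
Full post-order sequence: 7, 9, 3, 16, 34, 6, 22, 17, 1, 11, 25, 5, 20.

9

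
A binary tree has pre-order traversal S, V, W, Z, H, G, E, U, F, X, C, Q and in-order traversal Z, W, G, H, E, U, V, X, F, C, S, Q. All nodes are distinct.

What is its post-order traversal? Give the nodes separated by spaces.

The first element of pre-order is the root; it splits in-order into left and right subtrees.
Root S: left subtree has 10 nodes {Z, W, G, H, E, U, V, X, F, C}, right has 1 {Q}.
  Root V: left subtree has 6 nodes {Z, W, G, H, E, U}, right has 3 {X, F, C}.
    Root W: left subtree has 1 node {Z}, right has 4 {G, H, E, U}.
      Root H: left subtree has 1 node {G}, right has 2 {E, U}.
        Root E: left subtree has 0 nodes { }, right has 1 {U}.
    Root F: left subtree has 1 node {X}, right has 1 {C}.

Z G U E H W X C F V Q S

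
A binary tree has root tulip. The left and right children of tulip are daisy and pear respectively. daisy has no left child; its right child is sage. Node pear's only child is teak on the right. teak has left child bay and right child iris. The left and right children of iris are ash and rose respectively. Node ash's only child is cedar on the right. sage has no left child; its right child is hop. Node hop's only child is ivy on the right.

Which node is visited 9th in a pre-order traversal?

iris

Pre-order visits the node, then its left subtree, then its right subtree.
Visit tulip.
At tulip: go left to daisy.
  Visit daisy.
  At daisy: no left child.
  At daisy: go right to sage.
    Visit sage.
    At sage: no left child.
    At sage: go right to hop.
      Visit hop.
      At hop: no left child.
      At hop: go right to ivy.
        ivy is a leaf — visit ivy.
At tulip: go right to pear.
  Visit pear.
  At pear: no left child.
  At pear: go right to teak.
    Visit teak.
    At teak: go left to bay.
      bay is a leaf — visit bay.
    At teak: go right to iris.
      Visit iris.
      At iris: go left to ash.
        Visit ash.
        At ash: no left child.
        At ash: go right to cedar.
          cedar is a leaf — visit cedar.
      At iris: go right to rose.
        rose is a leaf — visit rose.
Full pre-order sequence: tulip, daisy, sage, hop, ivy, pear, teak, bay, iris, ash, cedar, rose.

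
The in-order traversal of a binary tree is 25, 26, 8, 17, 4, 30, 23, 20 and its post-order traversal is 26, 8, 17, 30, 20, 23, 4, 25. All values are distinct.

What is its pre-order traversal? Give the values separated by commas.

The last element of post-order is the root; it splits in-order into left and right subtrees.
Root 25: left subtree has 0 nodes { }, right has 7 {26, 8, 17, 4, 30, 23, 20}.
  Root 4: left subtree has 3 nodes {26, 8, 17}, right has 3 {30, 23, 20}.
    Root 17: left subtree has 2 nodes {26, 8}, right has 0 { }.
      Root 8: left subtree has 1 node {26}, right has 0 { }.
    Root 23: left subtree has 1 node {30}, right has 1 {20}.

25, 4, 17, 8, 26, 23, 30, 20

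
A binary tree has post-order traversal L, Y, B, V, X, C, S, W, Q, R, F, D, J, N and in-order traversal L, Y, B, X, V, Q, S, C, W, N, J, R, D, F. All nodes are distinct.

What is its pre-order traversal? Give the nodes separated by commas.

N, Q, X, B, Y, L, V, W, S, C, J, D, R, F

The last element of post-order is the root; it splits in-order into left and right subtrees.
Root N: left subtree has 9 nodes {L, Y, B, X, V, Q, S, C, W}, right has 4 {J, R, D, F}.
  Root Q: left subtree has 5 nodes {L, Y, B, X, V}, right has 3 {S, C, W}.
    Root X: left subtree has 3 nodes {L, Y, B}, right has 1 {V}.
      Root B: left subtree has 2 nodes {L, Y}, right has 0 { }.
        Root Y: left subtree has 1 node {L}, right has 0 { }.
    Root W: left subtree has 2 nodes {S, C}, right has 0 { }.
      Root S: left subtree has 0 nodes { }, right has 1 {C}.
  Root J: left subtree has 0 nodes { }, right has 3 {R, D, F}.
    Root D: left subtree has 1 node {R}, right has 1 {F}.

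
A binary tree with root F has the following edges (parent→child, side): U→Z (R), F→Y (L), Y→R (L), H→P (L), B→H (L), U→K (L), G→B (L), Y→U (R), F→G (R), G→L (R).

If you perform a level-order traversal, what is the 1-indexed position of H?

Level-order visits nodes level by level from the root, left to right within each level.
Level 0: F
Level 1: Y, G
Level 2: R, U, B, L
Level 3: K, Z, H
Level 4: P
Full level-order sequence: F, Y, G, R, U, B, L, K, Z, H, P.

10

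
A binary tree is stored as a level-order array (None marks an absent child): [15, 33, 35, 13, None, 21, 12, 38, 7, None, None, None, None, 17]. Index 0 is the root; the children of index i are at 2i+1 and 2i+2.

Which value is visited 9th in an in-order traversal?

In-order visits the left subtree, then the node, then the right subtree.
At 15: go left to 33.
  At 33: go left to 13.
    At 13: go left to 38.
      38 is a leaf — visit 38.
    Visit 13.
    At 13: go right to 7.
      7 is a leaf — visit 7.
  Visit 33.
  At 33: no right child.
Visit 15.
At 15: go right to 35.
  At 35: go left to 21.
    21 is a leaf — visit 21.
  Visit 35.
  At 35: go right to 12.
    At 12: go left to 17.
      17 is a leaf — visit 17.
    Visit 12.
    At 12: no right child.
Full in-order sequence: 38, 13, 7, 33, 15, 21, 35, 17, 12.

12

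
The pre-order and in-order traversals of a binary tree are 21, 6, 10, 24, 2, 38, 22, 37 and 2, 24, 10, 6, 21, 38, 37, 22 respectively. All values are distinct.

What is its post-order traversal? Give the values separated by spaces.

2 24 10 6 37 22 38 21

The first element of pre-order is the root; it splits in-order into left and right subtrees.
Root 21: left subtree has 4 nodes {2, 24, 10, 6}, right has 3 {38, 37, 22}.
  Root 6: left subtree has 3 nodes {2, 24, 10}, right has 0 { }.
    Root 10: left subtree has 2 nodes {2, 24}, right has 0 { }.
      Root 24: left subtree has 1 node {2}, right has 0 { }.
  Root 38: left subtree has 0 nodes { }, right has 2 {37, 22}.
    Root 22: left subtree has 1 node {37}, right has 0 { }.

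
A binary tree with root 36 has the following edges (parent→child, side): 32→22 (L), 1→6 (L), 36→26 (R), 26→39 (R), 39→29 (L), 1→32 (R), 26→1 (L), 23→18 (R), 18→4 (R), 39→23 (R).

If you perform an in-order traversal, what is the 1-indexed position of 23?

9

In-order visits the left subtree, then the node, then the right subtree.
At 36: no left child.
Visit 36.
At 36: go right to 26.
  At 26: go left to 1.
    At 1: go left to 6.
      6 is a leaf — visit 6.
    Visit 1.
    At 1: go right to 32.
      At 32: go left to 22.
        22 is a leaf — visit 22.
      Visit 32.
      At 32: no right child.
  Visit 26.
  At 26: go right to 39.
    At 39: go left to 29.
      29 is a leaf — visit 29.
    Visit 39.
    At 39: go right to 23.
      At 23: no left child.
      Visit 23.
      At 23: go right to 18.
        At 18: no left child.
        Visit 18.
        At 18: go right to 4.
          4 is a leaf — visit 4.
Full in-order sequence: 36, 6, 1, 22, 32, 26, 29, 39, 23, 18, 4.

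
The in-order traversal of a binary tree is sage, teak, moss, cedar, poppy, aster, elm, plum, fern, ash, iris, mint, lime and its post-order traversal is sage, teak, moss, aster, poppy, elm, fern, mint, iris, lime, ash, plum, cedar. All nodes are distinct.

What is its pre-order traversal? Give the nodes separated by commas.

The last element of post-order is the root; it splits in-order into left and right subtrees.
Root cedar: left subtree has 3 nodes {sage, teak, moss}, right has 9 {poppy, aster, elm, plum, fern, ash, iris, mint, lime}.
  Root moss: left subtree has 2 nodes {sage, teak}, right has 0 { }.
    Root teak: left subtree has 1 node {sage}, right has 0 { }.
  Root plum: left subtree has 3 nodes {poppy, aster, elm}, right has 5 {fern, ash, iris, mint, lime}.
    Root elm: left subtree has 2 nodes {poppy, aster}, right has 0 { }.
      Root poppy: left subtree has 0 nodes { }, right has 1 {aster}.
    Root ash: left subtree has 1 node {fern}, right has 3 {iris, mint, lime}.
      Root lime: left subtree has 2 nodes {iris, mint}, right has 0 { }.
        Root iris: left subtree has 0 nodes { }, right has 1 {mint}.

cedar, moss, teak, sage, plum, elm, poppy, aster, ash, fern, lime, iris, mint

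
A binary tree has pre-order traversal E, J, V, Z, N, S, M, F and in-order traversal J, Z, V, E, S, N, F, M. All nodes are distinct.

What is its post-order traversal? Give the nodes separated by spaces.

Z V J S F M N E

The first element of pre-order is the root; it splits in-order into left and right subtrees.
Root E: left subtree has 3 nodes {J, Z, V}, right has 4 {S, N, F, M}.
  Root J: left subtree has 0 nodes { }, right has 2 {Z, V}.
    Root V: left subtree has 1 node {Z}, right has 0 { }.
  Root N: left subtree has 1 node {S}, right has 2 {F, M}.
    Root M: left subtree has 1 node {F}, right has 0 { }.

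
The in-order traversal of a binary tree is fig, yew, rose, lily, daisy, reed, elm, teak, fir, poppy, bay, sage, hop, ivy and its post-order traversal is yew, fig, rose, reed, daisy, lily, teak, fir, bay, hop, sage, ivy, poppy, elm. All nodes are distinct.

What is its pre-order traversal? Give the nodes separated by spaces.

The last element of post-order is the root; it splits in-order into left and right subtrees.
Root elm: left subtree has 6 nodes {fig, yew, rose, lily, daisy, reed}, right has 7 {teak, fir, poppy, bay, sage, hop, ivy}.
  Root lily: left subtree has 3 nodes {fig, yew, rose}, right has 2 {daisy, reed}.
    Root rose: left subtree has 2 nodes {fig, yew}, right has 0 { }.
      Root fig: left subtree has 0 nodes { }, right has 1 {yew}.
    Root daisy: left subtree has 0 nodes { }, right has 1 {reed}.
  Root poppy: left subtree has 2 nodes {teak, fir}, right has 4 {bay, sage, hop, ivy}.
    Root fir: left subtree has 1 node {teak}, right has 0 { }.
    Root ivy: left subtree has 3 nodes {bay, sage, hop}, right has 0 { }.
      Root sage: left subtree has 1 node {bay}, right has 1 {hop}.

elm lily rose fig yew daisy reed poppy fir teak ivy sage bay hop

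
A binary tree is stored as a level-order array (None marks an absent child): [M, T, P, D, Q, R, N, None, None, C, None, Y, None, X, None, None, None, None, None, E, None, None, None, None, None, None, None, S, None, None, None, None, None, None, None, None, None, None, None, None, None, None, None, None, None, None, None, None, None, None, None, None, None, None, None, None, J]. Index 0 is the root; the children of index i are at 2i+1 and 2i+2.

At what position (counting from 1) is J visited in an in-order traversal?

11

In-order visits the left subtree, then the node, then the right subtree.
At M: go left to T.
  At T: go left to D.
    D is a leaf — visit D.
  Visit T.
  At T: go right to Q.
    At Q: go left to C.
      At C: go left to E.
        E is a leaf — visit E.
      Visit C.
      At C: no right child.
    Visit Q.
    At Q: no right child.
Visit M.
At M: go right to P.
  At P: go left to R.
    At R: go left to Y.
      Y is a leaf — visit Y.
    Visit R.
    At R: no right child.
  Visit P.
  At P: go right to N.
    At N: go left to X.
      At X: go left to S.
        At S: no left child.
        Visit S.
        At S: go right to J.
          J is a leaf — visit J.
      Visit X.
      At X: no right child.
    Visit N.
    At N: no right child.
Full in-order sequence: D, T, E, C, Q, M, Y, R, P, S, J, X, N.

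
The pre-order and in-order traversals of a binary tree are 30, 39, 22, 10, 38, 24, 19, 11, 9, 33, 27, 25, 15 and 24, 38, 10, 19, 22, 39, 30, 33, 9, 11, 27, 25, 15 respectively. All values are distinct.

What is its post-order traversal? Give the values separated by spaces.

24 38 19 10 22 39 33 9 15 25 27 11 30

The first element of pre-order is the root; it splits in-order into left and right subtrees.
Root 30: left subtree has 6 nodes {24, 38, 10, 19, 22, 39}, right has 6 {33, 9, 11, 27, 25, 15}.
  Root 39: left subtree has 5 nodes {24, 38, 10, 19, 22}, right has 0 { }.
    Root 22: left subtree has 4 nodes {24, 38, 10, 19}, right has 0 { }.
      Root 10: left subtree has 2 nodes {24, 38}, right has 1 {19}.
        Root 38: left subtree has 1 node {24}, right has 0 { }.
  Root 11: left subtree has 2 nodes {33, 9}, right has 3 {27, 25, 15}.
    Root 9: left subtree has 1 node {33}, right has 0 { }.
    Root 27: left subtree has 0 nodes { }, right has 2 {25, 15}.
      Root 25: left subtree has 0 nodes { }, right has 1 {15}.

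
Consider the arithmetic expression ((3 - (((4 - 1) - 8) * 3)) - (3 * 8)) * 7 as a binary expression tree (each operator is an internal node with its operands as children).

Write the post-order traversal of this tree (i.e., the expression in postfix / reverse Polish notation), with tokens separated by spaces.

3 4 1 - 8 - 3 * - 3 8 * - 7 *

Post-order on an expression tree gives postfix notation: for each operator, emit left operand, right operand, then the operator.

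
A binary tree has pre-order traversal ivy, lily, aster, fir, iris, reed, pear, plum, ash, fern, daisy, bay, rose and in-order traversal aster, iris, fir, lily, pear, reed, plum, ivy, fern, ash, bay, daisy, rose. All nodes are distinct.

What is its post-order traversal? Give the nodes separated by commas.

iris, fir, aster, pear, plum, reed, lily, fern, bay, rose, daisy, ash, ivy

The first element of pre-order is the root; it splits in-order into left and right subtrees.
Root ivy: left subtree has 7 nodes {aster, iris, fir, lily, pear, reed, plum}, right has 5 {fern, ash, bay, daisy, rose}.
  Root lily: left subtree has 3 nodes {aster, iris, fir}, right has 3 {pear, reed, plum}.
    Root aster: left subtree has 0 nodes { }, right has 2 {iris, fir}.
      Root fir: left subtree has 1 node {iris}, right has 0 { }.
    Root reed: left subtree has 1 node {pear}, right has 1 {plum}.
  Root ash: left subtree has 1 node {fern}, right has 3 {bay, daisy, rose}.
    Root daisy: left subtree has 1 node {bay}, right has 1 {rose}.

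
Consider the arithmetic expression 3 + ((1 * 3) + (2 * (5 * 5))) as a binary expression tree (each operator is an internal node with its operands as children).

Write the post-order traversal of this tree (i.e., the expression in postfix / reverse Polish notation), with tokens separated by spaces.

Post-order on an expression tree gives postfix notation: for each operator, emit left operand, right operand, then the operator.

3 1 3 * 2 5 5 * * + +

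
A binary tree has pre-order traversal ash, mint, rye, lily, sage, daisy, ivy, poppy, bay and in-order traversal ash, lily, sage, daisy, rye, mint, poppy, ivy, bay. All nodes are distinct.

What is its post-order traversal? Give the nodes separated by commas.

daisy, sage, lily, rye, poppy, bay, ivy, mint, ash

The first element of pre-order is the root; it splits in-order into left and right subtrees.
Root ash: left subtree has 0 nodes { }, right has 8 {lily, sage, daisy, rye, mint, poppy, ivy, bay}.
  Root mint: left subtree has 4 nodes {lily, sage, daisy, rye}, right has 3 {poppy, ivy, bay}.
    Root rye: left subtree has 3 nodes {lily, sage, daisy}, right has 0 { }.
      Root lily: left subtree has 0 nodes { }, right has 2 {sage, daisy}.
        Root sage: left subtree has 0 nodes { }, right has 1 {daisy}.
    Root ivy: left subtree has 1 node {poppy}, right has 1 {bay}.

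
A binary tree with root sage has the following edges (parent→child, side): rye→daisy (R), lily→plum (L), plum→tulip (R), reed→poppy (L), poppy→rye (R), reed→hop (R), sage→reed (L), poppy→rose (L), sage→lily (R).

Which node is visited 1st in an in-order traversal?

In-order visits the left subtree, then the node, then the right subtree.
At sage: go left to reed.
  At reed: go left to poppy.
    At poppy: go left to rose.
      rose is a leaf — visit rose.
    Visit poppy.
    At poppy: go right to rye.
      At rye: no left child.
      Visit rye.
      At rye: go right to daisy.
        daisy is a leaf — visit daisy.
  Visit reed.
  At reed: go right to hop.
    hop is a leaf — visit hop.
Visit sage.
At sage: go right to lily.
  At lily: go left to plum.
    At plum: no left child.
    Visit plum.
    At plum: go right to tulip.
      tulip is a leaf — visit tulip.
  Visit lily.
  At lily: no right child.
Full in-order sequence: rose, poppy, rye, daisy, reed, hop, sage, plum, tulip, lily.

rose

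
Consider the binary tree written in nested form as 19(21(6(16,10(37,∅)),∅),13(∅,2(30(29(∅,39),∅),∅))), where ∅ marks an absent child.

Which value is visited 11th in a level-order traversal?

Level-order visits nodes level by level from the root, left to right within each level.
Level 0: 19
Level 1: 21, 13
Level 2: 6, 2
Level 3: 16, 10, 30
Level 4: 37, 29
Level 5: 39
Full level-order sequence: 19, 21, 13, 6, 2, 16, 10, 30, 37, 29, 39.

39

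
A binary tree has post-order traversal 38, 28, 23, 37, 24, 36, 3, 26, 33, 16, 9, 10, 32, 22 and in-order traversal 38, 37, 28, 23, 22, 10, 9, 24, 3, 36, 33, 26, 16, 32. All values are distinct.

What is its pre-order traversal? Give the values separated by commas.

The last element of post-order is the root; it splits in-order into left and right subtrees.
Root 22: left subtree has 4 nodes {38, 37, 28, 23}, right has 9 {10, 9, 24, 3, 36, 33, 26, 16, 32}.
  Root 37: left subtree has 1 node {38}, right has 2 {28, 23}.
    Root 23: left subtree has 1 node {28}, right has 0 { }.
  Root 32: left subtree has 8 nodes {10, 9, 24, 3, 36, 33, 26, 16}, right has 0 { }.
    Root 10: left subtree has 0 nodes { }, right has 7 {9, 24, 3, 36, 33, 26, 16}.
      Root 9: left subtree has 0 nodes { }, right has 6 {24, 3, 36, 33, 26, 16}.
        Root 16: left subtree has 5 nodes {24, 3, 36, 33, 26}, right has 0 { }.
          Root 33: left subtree has 3 nodes {24, 3, 36}, right has 1 {26}.
            Root 3: left subtree has 1 node {24}, right has 1 {36}.

22, 37, 38, 23, 28, 32, 10, 9, 16, 33, 3, 24, 36, 26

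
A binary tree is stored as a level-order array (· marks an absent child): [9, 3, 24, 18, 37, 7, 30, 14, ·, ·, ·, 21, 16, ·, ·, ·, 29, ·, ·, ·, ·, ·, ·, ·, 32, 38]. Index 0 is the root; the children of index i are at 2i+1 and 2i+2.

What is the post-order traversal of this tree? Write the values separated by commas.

Post-order visits the left subtree, then the right subtree, then the node.
At 9: go left to 3.
  At 3: go left to 18.
    At 18: go left to 14.
      At 14: no left child.
      At 14: go right to 29.
        29 is a leaf — visit 29.
      Visit 14.
    At 18: no right child.
    Visit 18.
  At 3: go right to 37.
    37 is a leaf — visit 37.
  Visit 3.
At 9: go right to 24.
  At 24: go left to 7.
    At 7: go left to 21.
      At 21: no left child.
      At 21: go right to 32.
        32 is a leaf — visit 32.
      Visit 21.
    At 7: go right to 16.
      At 16: go left to 38.
        38 is a leaf — visit 38.
      At 16: no right child.
      Visit 16.
    Visit 7.
  At 24: go right to 30.
    30 is a leaf — visit 30.
  Visit 24.
Visit 9.

29, 14, 18, 37, 3, 32, 21, 38, 16, 7, 30, 24, 9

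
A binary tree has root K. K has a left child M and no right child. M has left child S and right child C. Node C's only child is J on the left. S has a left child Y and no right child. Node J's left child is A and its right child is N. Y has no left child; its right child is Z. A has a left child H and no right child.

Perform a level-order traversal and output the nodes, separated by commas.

Level-order visits nodes level by level from the root, left to right within each level.
Level 0: K
Level 1: M
Level 2: S, C
Level 3: Y, J
Level 4: Z, A, N
Level 5: H

K, M, S, C, Y, J, Z, A, N, H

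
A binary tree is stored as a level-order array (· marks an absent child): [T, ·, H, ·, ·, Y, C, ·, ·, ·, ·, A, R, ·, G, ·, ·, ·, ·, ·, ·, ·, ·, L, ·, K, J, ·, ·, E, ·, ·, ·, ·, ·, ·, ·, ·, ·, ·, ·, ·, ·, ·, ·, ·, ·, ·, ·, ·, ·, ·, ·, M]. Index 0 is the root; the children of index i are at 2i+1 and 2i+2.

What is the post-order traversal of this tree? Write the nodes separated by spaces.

Post-order visits the left subtree, then the right subtree, then the node.
At T: no left child.
At T: go right to H.
  At H: go left to Y.
    At Y: go left to A.
      At A: go left to L.
        L is a leaf — visit L.
      At A: no right child.
      Visit A.
    At Y: go right to R.
      At R: go left to K.
        K is a leaf — visit K.
      At R: go right to J.
        At J: go left to M.
          M is a leaf — visit M.
        At J: no right child.
        Visit J.
      Visit R.
    Visit Y.
  At H: go right to C.
    At C: no left child.
    At C: go right to G.
      At G: go left to E.
        E is a leaf — visit E.
      At G: no right child.
      Visit G.
    Visit C.
  Visit H.
Visit T.

L A K M J R Y E G C H T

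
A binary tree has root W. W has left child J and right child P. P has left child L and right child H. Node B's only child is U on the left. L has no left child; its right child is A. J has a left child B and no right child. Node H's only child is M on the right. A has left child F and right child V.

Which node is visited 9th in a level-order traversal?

Level-order visits nodes level by level from the root, left to right within each level.
Level 0: W
Level 1: J, P
Level 2: B, L, H
Level 3: U, A, M
Level 4: F, V
Full level-order sequence: W, J, P, B, L, H, U, A, M, F, V.

M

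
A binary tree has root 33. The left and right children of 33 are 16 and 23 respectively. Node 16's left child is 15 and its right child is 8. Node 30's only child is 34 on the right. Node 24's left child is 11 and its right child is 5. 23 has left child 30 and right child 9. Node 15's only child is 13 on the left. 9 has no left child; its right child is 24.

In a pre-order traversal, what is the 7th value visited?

Pre-order visits the node, then its left subtree, then its right subtree.
Visit 33.
At 33: go left to 16.
  Visit 16.
  At 16: go left to 15.
    Visit 15.
    At 15: go left to 13.
      13 is a leaf — visit 13.
    At 15: no right child.
  At 16: go right to 8.
    8 is a leaf — visit 8.
At 33: go right to 23.
  Visit 23.
  At 23: go left to 30.
    Visit 30.
    At 30: no left child.
    At 30: go right to 34.
      34 is a leaf — visit 34.
  At 23: go right to 9.
    Visit 9.
    At 9: no left child.
    At 9: go right to 24.
      Visit 24.
      At 24: go left to 11.
        11 is a leaf — visit 11.
      At 24: go right to 5.
        5 is a leaf — visit 5.
Full pre-order sequence: 33, 16, 15, 13, 8, 23, 30, 34, 9, 24, 11, 5.

30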